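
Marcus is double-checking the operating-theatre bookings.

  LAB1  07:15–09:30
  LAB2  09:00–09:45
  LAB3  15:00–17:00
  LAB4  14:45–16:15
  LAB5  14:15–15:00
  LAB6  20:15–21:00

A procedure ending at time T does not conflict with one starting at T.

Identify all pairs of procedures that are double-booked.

LAB1 & LAB2, LAB3 & LAB4, LAB4 & LAB5

Two intervals overlap when each starts before the other ends.
Sorted by start: LAB1, LAB2, LAB5, LAB4, LAB3, LAB6.
LAB2 starts before LAB1 ends → LAB1 and LAB2 overlap.
LAB5 starts after LAB1 ends, so LAB1 has no further overlaps.
LAB5 starts after LAB2 ends, so LAB2 has no further overlaps.
LAB4 starts before LAB5 ends → LAB5 and LAB4 overlap.
LAB3 starts exactly when LAB5 ends (back-to-back, no overlap), so LAB5 has no further overlaps.
LAB3 starts before LAB4 ends → LAB4 and LAB3 overlap.
LAB6 starts after LAB4 ends.
LAB6 starts after LAB3 ends.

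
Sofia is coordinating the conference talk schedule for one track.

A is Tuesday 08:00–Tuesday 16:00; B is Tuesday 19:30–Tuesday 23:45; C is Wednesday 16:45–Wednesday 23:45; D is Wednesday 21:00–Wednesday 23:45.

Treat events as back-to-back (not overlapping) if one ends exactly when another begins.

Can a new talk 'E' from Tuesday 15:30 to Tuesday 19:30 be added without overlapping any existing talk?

No — it overlaps A

A: starts Tuesday 08:00 before E ends Tuesday 19:30, and ends Tuesday 16:00 after E starts Tuesday 15:30 → overlap.
B: starts Tuesday 19:30 at or after E ends Tuesday 19:30 → clear.
C: starts Wednesday 16:45 at or after E ends Tuesday 19:30 → clear.
D: starts Wednesday 21:00 at or after E ends Tuesday 19:30 → clear.
E overlaps A.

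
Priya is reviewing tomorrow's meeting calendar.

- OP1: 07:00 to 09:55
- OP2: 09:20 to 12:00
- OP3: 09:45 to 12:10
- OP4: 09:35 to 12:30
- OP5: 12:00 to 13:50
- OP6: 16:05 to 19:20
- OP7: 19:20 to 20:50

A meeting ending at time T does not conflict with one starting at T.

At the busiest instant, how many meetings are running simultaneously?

4

Walk through starts and ends in time order (an end at T is processed before a start at T):
07:00 start OP1 → 1
09:20 start OP2 → 2
09:35 start OP4 → 3
09:45 start OP3 → 4
09:55 end OP1 → 3
12:00 end OP2 → 2
12:00 start OP5 → 3
12:10 end OP3 → 2
12:30 end OP4 → 1
13:50 end OP5 → 0
16:05 start OP6 → 1
19:20 end OP6 → 0
19:20 start OP7 → 1
20:50 end OP7 → 0
Peak is 4, at 09:45 (OP1, OP2, OP3, OP4).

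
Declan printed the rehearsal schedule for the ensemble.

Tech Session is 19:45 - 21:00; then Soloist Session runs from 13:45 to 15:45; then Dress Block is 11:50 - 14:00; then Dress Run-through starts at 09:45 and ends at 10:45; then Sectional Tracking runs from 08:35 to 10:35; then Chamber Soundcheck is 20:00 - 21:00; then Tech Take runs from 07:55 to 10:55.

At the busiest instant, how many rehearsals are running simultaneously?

Walk through starts and ends in time order (an end at T is processed before a start at T):
07:55 start Tech Take → 1
08:35 start Sectional Tracking → 2
09:45 start Dress Run-through → 3
10:35 end Sectional Tracking → 2
10:45 end Dress Run-through → 1
10:55 end Tech Take → 0
11:50 start Dress Block → 1
13:45 start Soloist Session → 2
14:00 end Dress Block → 1
15:45 end Soloist Session → 0
19:45 start Tech Session → 1
20:00 start Chamber Soundcheck → 2
21:00 end Chamber Soundcheck → 1
21:00 end Tech Session → 0
Peak is 3, at 09:45 (Dress Run-through, Sectional Tracking, Tech Take).

3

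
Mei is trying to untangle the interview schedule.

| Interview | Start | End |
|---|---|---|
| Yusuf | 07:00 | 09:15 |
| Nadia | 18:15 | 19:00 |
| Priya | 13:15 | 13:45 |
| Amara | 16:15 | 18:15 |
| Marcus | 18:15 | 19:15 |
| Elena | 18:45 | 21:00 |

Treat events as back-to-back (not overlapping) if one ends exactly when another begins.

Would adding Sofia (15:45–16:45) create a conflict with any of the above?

Yes — it overlaps Amara

Yusuf: ends 09:15 at or before Sofia starts 15:45 → clear.
Priya: ends 13:45 at or before Sofia starts 15:45 → clear.
Amara: starts 16:15 before Sofia ends 16:45, and ends 18:15 after Sofia starts 15:45 → overlap.
Nadia: starts 18:15 at or after Sofia ends 16:45 → clear.
Marcus: starts 18:15 at or after Sofia ends 16:45 → clear.
Elena: starts 18:45 at or after Sofia ends 16:45 → clear.
Sofia overlaps Amara.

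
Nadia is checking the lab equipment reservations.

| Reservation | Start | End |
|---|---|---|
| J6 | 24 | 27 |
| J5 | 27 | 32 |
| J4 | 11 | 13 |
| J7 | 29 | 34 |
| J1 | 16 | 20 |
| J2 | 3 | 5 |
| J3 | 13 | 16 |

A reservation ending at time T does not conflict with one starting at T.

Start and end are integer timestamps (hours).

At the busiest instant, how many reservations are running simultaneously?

2

Walk through starts and ends in time order (an end at T is processed before a start at T):
3 start J2 → 1
5 end J2 → 0
11 start J4 → 1
13 end J4 → 0
13 start J3 → 1
16 end J3 → 0
16 start J1 → 1
20 end J1 → 0
24 start J6 → 1
27 end J6 → 0
27 start J5 → 1
29 start J7 → 2
32 end J5 → 1
34 end J7 → 0
Peak is 2, at 29 (J5, J7).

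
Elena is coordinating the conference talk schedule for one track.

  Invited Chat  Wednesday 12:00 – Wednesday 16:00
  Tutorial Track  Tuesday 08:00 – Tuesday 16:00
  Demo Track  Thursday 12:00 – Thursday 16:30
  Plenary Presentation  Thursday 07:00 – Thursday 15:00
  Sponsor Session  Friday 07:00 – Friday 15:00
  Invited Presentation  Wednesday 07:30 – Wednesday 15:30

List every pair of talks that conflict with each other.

Demo Track & Plenary Presentation, Invited Chat & Invited Presentation

Check each pair: they overlap iff neither finishes before the other starts.
Sorted by start: Tutorial Track, Invited Presentation, Invited Chat, Plenary Presentation, Demo Track, Sponsor Session.
Invited Presentation starts after Tutorial Track ends; Tutorial Track is clear from here.
Invited Chat starts before Invited Presentation ends → Invited Presentation and Invited Chat overlap.
Plenary Presentation starts after Invited Presentation ends; Invited Presentation is clear from here.
Plenary Presentation starts after Invited Chat ends; Invited Chat is clear from here.
Demo Track starts before Plenary Presentation ends → Plenary Presentation and Demo Track overlap.
Sponsor Session starts after Plenary Presentation ends.
Sponsor Session starts after Demo Track ends.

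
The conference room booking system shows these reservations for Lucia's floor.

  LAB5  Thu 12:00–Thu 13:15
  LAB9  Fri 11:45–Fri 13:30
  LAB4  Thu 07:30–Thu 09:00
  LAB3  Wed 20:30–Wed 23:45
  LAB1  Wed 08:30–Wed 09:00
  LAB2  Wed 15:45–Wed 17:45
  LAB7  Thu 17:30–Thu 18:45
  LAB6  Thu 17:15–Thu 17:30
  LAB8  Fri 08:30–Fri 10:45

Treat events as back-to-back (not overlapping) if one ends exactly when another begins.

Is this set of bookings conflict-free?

Yes

Check each pair: they overlap iff neither finishes before the other starts.
Sorted by start: LAB1, LAB2, LAB3, LAB4, LAB5, LAB6, LAB7, LAB8, LAB9.
LAB2 starts after LAB1 ends, so LAB1 has no further overlaps.
LAB3 starts after LAB2 ends, so LAB2 has no further overlaps.
LAB4 starts after LAB3 ends, so LAB3 has no further overlaps.
LAB5 starts after LAB4 ends, so LAB4 has no further overlaps.
LAB6 starts after LAB5 ends, so LAB5 has no further overlaps.
LAB7 starts exactly when LAB6 ends (back-to-back, no overlap), so LAB6 has no further overlaps.
LAB8 starts after LAB7 ends, so LAB7 has no further overlaps.
LAB9 starts after LAB8 ends.
Every pair is clear; the schedule has no overlaps.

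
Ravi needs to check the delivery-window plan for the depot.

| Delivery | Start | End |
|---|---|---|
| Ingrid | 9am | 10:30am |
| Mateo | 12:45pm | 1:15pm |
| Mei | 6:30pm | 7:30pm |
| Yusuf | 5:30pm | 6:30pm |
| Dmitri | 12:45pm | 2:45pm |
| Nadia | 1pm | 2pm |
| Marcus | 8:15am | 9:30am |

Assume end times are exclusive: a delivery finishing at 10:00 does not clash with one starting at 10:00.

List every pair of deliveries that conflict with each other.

Sorted by start: Marcus, Ingrid, Mateo, Dmitri, Nadia, Yusuf, Mei.
Ingrid starts before Marcus ends → Marcus and Ingrid overlap.
Mateo starts after Marcus ends — done with Marcus.
Mateo starts after Ingrid ends — done with Ingrid.
Dmitri starts before Mateo ends → Mateo and Dmitri overlap.
Nadia starts before Mateo ends → Mateo and Nadia overlap.
Yusuf starts after Mateo ends — done with Mateo.
Nadia starts before Dmitri ends → Dmitri and Nadia overlap.
Yusuf starts after Dmitri ends — done with Dmitri.
Yusuf starts after Nadia ends — done with Nadia.
Mei starts exactly when Yusuf ends (back-to-back, no overlap).

Dmitri & Mateo, Dmitri & Nadia, Ingrid & Marcus, Mateo & Nadia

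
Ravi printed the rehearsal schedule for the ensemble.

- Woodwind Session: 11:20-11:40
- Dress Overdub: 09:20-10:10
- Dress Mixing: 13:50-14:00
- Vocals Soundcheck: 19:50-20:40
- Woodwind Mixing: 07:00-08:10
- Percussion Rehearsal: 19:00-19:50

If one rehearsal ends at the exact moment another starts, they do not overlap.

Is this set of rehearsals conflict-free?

Yes

Sorted by start: Woodwind Mixing, Dress Overdub, Woodwind Session, Dress Mixing, Percussion Rehearsal, Vocals Soundcheck.
Dress Overdub starts after Woodwind Mixing ends, so Woodwind Mixing has no further overlaps.
Woodwind Session starts after Dress Overdub ends, so Dress Overdub has no further overlaps.
Dress Mixing starts after Woodwind Session ends, so Woodwind Session has no further overlaps.
Percussion Rehearsal starts after Dress Mixing ends, so Dress Mixing has no further overlaps.
Vocals Soundcheck starts exactly when Percussion Rehearsal ends (back-to-back, no overlap).
Every pair is clear; the schedule has no overlaps.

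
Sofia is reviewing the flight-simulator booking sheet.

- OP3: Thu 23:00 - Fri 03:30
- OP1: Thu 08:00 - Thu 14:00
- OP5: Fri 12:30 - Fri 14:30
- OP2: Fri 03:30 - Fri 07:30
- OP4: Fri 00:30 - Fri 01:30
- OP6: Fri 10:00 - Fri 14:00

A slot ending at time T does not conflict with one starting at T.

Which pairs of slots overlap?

Sorted by start: OP1, OP3, OP4, OP2, OP6, OP5.
OP3 starts after OP1 ends; OP1 is clear from here.
OP4 starts before OP3 ends → OP3 and OP4 overlap.
OP2 starts exactly when OP3 ends (back-to-back, no overlap); OP3 is clear from here.
OP2 starts after OP4 ends; OP4 is clear from here.
OP6 starts after OP2 ends; OP2 is clear from here.
OP5 starts before OP6 ends → OP6 and OP5 overlap.

OP3 & OP4, OP5 & OP6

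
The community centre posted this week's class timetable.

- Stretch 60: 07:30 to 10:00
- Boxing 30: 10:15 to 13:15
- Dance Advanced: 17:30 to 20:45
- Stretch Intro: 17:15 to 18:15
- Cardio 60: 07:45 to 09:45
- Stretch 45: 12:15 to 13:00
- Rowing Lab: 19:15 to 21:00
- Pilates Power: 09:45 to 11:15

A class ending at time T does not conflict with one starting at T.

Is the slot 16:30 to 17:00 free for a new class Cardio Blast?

Yes — the slot is free

Stretch 60: ends 10:00 at or before Cardio Blast starts 16:30 → clear.
Cardio 60: ends 09:45 at or before Cardio Blast starts 16:30 → clear.
Pilates Power: ends 11:15 at or before Cardio Blast starts 16:30 → clear.
Boxing 30: ends 13:15 at or before Cardio Blast starts 16:30 → clear.
Stretch 45: ends 13:00 at or before Cardio Blast starts 16:30 → clear.
Stretch Intro: starts 17:15 at or after Cardio Blast ends 17:00 → clear.
Dance Advanced: starts 17:30 at or after Cardio Blast ends 17:00 → clear.
Rowing Lab: starts 19:15 at or after Cardio Blast ends 17:00 → clear.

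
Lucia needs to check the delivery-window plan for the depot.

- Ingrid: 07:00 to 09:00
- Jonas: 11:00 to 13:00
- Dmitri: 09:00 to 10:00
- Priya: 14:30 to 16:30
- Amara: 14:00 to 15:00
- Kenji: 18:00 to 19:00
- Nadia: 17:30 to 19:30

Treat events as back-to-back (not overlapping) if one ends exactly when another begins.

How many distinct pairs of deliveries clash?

2

Sorted by start: Ingrid, Dmitri, Jonas, Amara, Priya, Nadia, Kenji.
Dmitri starts exactly when Ingrid ends (back-to-back, no overlap), so Ingrid has no further overlaps.
Jonas starts after Dmitri ends, so Dmitri has no further overlaps.
Amara starts after Jonas ends, so Jonas has no further overlaps.
Priya starts before Amara ends → Amara and Priya overlap.
Nadia starts after Amara ends, so Amara has no further overlaps.
Nadia starts after Priya ends, so Priya has no further overlaps.
Kenji starts before Nadia ends → Nadia and Kenji overlap.
Overlapping pairs: Amara & Priya, Kenji & Nadia — 2 in total.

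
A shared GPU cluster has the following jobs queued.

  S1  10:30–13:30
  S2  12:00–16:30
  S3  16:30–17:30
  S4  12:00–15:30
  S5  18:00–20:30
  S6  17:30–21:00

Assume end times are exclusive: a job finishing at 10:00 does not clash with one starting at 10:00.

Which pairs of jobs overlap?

Sorted by start: S1, S2, S4, S3, S6, S5.
S2 starts before S1 ends → S1 and S2 overlap.
S4 starts before S1 ends → S1 and S4 overlap.
S3 starts after S1 ends — done with S1.
S4 starts before S2 ends → S2 and S4 overlap.
S3 starts exactly when S2 ends (back-to-back, no overlap) — done with S2.
S3 starts after S4 ends — done with S4.
S6 starts exactly when S3 ends (back-to-back, no overlap) — done with S3.
S5 starts before S6 ends → S6 and S5 overlap.

S1 & S2, S1 & S4, S2 & S4, S5 & S6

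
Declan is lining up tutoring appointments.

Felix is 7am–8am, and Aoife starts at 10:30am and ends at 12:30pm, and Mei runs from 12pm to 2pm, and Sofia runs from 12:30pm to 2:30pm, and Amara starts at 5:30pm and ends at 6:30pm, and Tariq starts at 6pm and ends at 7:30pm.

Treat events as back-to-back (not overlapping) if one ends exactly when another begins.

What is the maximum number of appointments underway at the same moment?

2

Sort all start/end points and keep a running count:
7am start Felix → 1
8am end Felix → 0
10:30am start Aoife → 1
12pm start Mei → 2
12:30pm end Aoife → 1
12:30pm start Sofia → 2
2pm end Mei → 1
2:30pm end Sofia → 0
5:30pm start Amara → 1
6pm start Tariq → 2
6:30pm end Amara → 1
7:30pm end Tariq → 0
Peak is 2, at 12pm (Aoife, Mei).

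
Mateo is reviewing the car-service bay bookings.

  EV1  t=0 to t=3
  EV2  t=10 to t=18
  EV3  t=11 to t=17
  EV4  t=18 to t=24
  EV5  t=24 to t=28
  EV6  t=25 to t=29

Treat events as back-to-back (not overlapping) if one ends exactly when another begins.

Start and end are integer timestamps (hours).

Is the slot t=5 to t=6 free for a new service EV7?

EV1: ends t=3 at or before EV7 starts t=5 → clear.
EV2: starts t=10 at or after EV7 ends t=6 → clear.
EV3: starts t=11 at or after EV7 ends t=6 → clear.
EV4: starts t=18 at or after EV7 ends t=6 → clear.
EV5: starts t=24 at or after EV7 ends t=6 → clear.
EV6: starts t=25 at or after EV7 ends t=6 → clear.

Yes — the slot is free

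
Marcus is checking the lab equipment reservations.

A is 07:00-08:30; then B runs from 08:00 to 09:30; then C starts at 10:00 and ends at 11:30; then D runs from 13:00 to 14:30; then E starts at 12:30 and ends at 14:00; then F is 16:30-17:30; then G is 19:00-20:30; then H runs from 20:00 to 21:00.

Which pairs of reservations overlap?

Two intervals overlap when each starts before the other ends.
Sorted by start: A, B, C, E, D, F, G, H.
B starts before A ends → A and B overlap.
C starts after A ends, so A has no further overlaps.
C starts after B ends, so B has no further overlaps.
E starts after C ends, so C has no further overlaps.
D starts before E ends → E and D overlap.
F starts after E ends, so E has no further overlaps.
F starts after D ends, so D has no further overlaps.
G starts after F ends, so F has no further overlaps.
H starts before G ends → G and H overlap.

A & B, D & E, G & H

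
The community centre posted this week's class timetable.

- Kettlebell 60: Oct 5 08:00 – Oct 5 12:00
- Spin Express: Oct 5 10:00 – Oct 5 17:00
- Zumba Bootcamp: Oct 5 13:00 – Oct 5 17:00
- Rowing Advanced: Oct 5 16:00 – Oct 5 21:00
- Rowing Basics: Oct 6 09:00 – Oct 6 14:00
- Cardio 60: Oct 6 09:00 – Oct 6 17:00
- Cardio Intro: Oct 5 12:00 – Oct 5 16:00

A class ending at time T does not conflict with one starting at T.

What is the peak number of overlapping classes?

3

Walk through starts and ends in time order (an end at T is processed before a start at T):
Oct 5 08:00 start Kettlebell 60 → 1
Oct 5 10:00 start Spin Express → 2
Oct 5 12:00 end Kettlebell 60 → 1
Oct 5 12:00 start Cardio Intro → 2
Oct 5 13:00 start Zumba Bootcamp → 3
Oct 5 16:00 end Cardio Intro → 2
Oct 5 16:00 start Rowing Advanced → 3
Oct 5 17:00 end Spin Express → 2
Oct 5 17:00 end Zumba Bootcamp → 1
Oct 5 21:00 end Rowing Advanced → 0
Oct 6 09:00 start Cardio 60 → 1
Oct 6 09:00 start Rowing Basics → 2
Oct 6 14:00 end Rowing Basics → 1
Oct 6 17:00 end Cardio 60 → 0
Peak is 3, at Oct 5 13:00 (Cardio Intro, Spin Express, Zumba Bootcamp).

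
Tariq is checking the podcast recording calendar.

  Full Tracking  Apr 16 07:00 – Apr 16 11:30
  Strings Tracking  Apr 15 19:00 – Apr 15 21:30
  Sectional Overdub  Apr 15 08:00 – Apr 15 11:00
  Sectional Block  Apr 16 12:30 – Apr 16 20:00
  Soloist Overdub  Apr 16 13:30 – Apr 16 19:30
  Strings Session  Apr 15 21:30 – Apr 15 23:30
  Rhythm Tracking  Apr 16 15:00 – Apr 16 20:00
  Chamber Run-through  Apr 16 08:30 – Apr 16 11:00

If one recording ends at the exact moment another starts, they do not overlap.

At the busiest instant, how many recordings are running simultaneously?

3

Sort all start/end points and keep a running count:
Apr 15 08:00 start Sectional Overdub → 1
Apr 15 11:00 end Sectional Overdub → 0
Apr 15 19:00 start Strings Tracking → 1
Apr 15 21:30 end Strings Tracking → 0
Apr 15 21:30 start Strings Session → 1
Apr 15 23:30 end Strings Session → 0
Apr 16 07:00 start Full Tracking → 1
Apr 16 08:30 start Chamber Run-through → 2
Apr 16 11:00 end Chamber Run-through → 1
Apr 16 11:30 end Full Tracking → 0
Apr 16 12:30 start Sectional Block → 1
Apr 16 13:30 start Soloist Overdub → 2
Apr 16 15:00 start Rhythm Tracking → 3
Apr 16 19:30 end Soloist Overdub → 2
Apr 16 20:00 end Rhythm Tracking → 1
Apr 16 20:00 end Sectional Block → 0
Peak is 3, at Apr 16 15:00 (Rhythm Tracking, Sectional Block, Soloist Overdub).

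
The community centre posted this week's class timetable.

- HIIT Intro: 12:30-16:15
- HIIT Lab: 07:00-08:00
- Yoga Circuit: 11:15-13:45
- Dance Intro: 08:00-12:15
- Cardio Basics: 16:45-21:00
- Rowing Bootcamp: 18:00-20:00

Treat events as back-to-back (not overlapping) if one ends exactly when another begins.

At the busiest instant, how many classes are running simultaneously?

2

Sort all start/end points and keep a running count:
07:00 start HIIT Lab → 1
08:00 end HIIT Lab → 0
08:00 start Dance Intro → 1
11:15 start Yoga Circuit → 2
12:15 end Dance Intro → 1
12:30 start HIIT Intro → 2
13:45 end Yoga Circuit → 1
16:15 end HIIT Intro → 0
16:45 start Cardio Basics → 1
18:00 start Rowing Bootcamp → 2
20:00 end Rowing Bootcamp → 1
21:00 end Cardio Basics → 0
Peak is 2, at 11:15 (Dance Intro, Yoga Circuit).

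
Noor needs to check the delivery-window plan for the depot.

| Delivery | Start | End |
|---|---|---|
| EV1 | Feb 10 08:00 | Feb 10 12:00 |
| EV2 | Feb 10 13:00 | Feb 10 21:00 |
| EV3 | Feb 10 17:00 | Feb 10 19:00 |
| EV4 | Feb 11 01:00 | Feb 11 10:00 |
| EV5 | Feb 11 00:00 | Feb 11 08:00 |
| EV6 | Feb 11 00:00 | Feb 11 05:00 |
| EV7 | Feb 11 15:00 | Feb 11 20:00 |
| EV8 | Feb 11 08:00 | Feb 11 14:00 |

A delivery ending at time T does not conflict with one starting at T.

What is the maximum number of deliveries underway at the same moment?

3

Sweep the timeline, counting +1 at each start and −1 at each end (ends before starts at a tie):
Feb 10 08:00 start EV1 → 1
Feb 10 12:00 end EV1 → 0
Feb 10 13:00 start EV2 → 1
Feb 10 17:00 start EV3 → 2
Feb 10 19:00 end EV3 → 1
Feb 10 21:00 end EV2 → 0
Feb 11 00:00 start EV5 → 1
Feb 11 00:00 start EV6 → 2
Feb 11 01:00 start EV4 → 3
Feb 11 05:00 end EV6 → 2
Feb 11 08:00 end EV5 → 1
Feb 11 08:00 start EV8 → 2
Feb 11 10:00 end EV4 → 1
Feb 11 14:00 end EV8 → 0
Feb 11 15:00 start EV7 → 1
Feb 11 20:00 end EV7 → 0
Peak is 3, at Feb 11 01:00 (EV4, EV5, EV6).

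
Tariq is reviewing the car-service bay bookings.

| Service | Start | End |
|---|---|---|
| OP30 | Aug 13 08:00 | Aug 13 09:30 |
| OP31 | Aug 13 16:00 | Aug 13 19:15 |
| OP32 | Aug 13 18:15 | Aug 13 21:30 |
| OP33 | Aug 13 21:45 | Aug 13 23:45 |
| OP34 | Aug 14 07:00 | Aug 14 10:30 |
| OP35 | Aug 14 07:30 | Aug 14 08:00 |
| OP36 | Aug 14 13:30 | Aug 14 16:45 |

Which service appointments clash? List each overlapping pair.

OP31 & OP32, OP34 & OP35

Check each pair: they overlap iff neither finishes before the other starts.
Sorted by start: OP30, OP31, OP32, OP33, OP34, OP35, OP36.
OP31 starts after OP30 ends; OP30 is clear from here.
OP32 starts before OP31 ends → OP31 and OP32 overlap.
OP33 starts after OP31 ends; OP31 is clear from here.
OP33 starts after OP32 ends; OP32 is clear from here.
OP34 starts after OP33 ends; OP33 is clear from here.
OP35 starts before OP34 ends → OP34 and OP35 overlap.
OP36 starts after OP34 ends.
OP36 starts after OP35 ends.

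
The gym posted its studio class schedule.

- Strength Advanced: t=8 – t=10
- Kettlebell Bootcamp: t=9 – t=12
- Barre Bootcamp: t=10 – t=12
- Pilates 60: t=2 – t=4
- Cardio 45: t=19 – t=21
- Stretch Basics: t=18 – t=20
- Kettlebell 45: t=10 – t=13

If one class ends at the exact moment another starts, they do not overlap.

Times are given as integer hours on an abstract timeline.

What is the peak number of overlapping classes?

Walk through starts and ends in time order (an end at T is processed before a start at T):
t=2 start Pilates 60 → 1
t=4 end Pilates 60 → 0
t=8 start Strength Advanced → 1
t=9 start Kettlebell Bootcamp → 2
t=10 end Strength Advanced → 1
t=10 start Barre Bootcamp → 2
t=10 start Kettlebell 45 → 3
t=12 end Barre Bootcamp → 2
t=12 end Kettlebell Bootcamp → 1
t=13 end Kettlebell 45 → 0
t=18 start Stretch Basics → 1
t=19 start Cardio 45 → 2
t=20 end Stretch Basics → 1
t=21 end Cardio 45 → 0
Peak is 3, at t=10 (Barre Bootcamp, Kettlebell 45, Kettlebell Bootcamp).

3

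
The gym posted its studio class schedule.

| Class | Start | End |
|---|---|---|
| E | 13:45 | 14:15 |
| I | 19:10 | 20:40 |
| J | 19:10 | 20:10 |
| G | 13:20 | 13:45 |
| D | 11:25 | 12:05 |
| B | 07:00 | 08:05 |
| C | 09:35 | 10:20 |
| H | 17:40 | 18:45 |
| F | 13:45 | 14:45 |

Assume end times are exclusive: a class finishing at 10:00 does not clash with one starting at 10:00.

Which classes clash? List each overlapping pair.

E & F, I & J

Sorted by start: B, C, D, G, E, F, H, I, J.
C starts after B ends — done with B.
D starts after C ends — done with C.
G starts after D ends — done with D.
E starts exactly when G ends (back-to-back, no overlap) — done with G.
F starts before E ends → E and F overlap.
H starts after E ends — done with E.
H starts after F ends — done with F.
I starts after H ends — done with H.
J starts before I ends → I and J overlap.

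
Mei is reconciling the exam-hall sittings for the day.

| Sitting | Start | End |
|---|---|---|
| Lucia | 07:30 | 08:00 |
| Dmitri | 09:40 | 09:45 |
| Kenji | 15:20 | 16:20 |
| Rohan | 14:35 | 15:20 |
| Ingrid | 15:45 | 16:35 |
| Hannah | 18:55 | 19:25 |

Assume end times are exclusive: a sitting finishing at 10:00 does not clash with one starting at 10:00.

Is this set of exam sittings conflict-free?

Sorted by start: Lucia, Dmitri, Rohan, Kenji, Ingrid, Hannah.
Dmitri starts after Lucia ends, so Lucia has no further overlaps.
Rohan starts after Dmitri ends, so Dmitri has no further overlaps.
Kenji starts exactly when Rohan ends (back-to-back, no overlap), so Rohan has no further overlaps.
Ingrid starts before Kenji ends → Kenji and Ingrid overlap.
That's a conflict, so the schedule is not conflict-free.

No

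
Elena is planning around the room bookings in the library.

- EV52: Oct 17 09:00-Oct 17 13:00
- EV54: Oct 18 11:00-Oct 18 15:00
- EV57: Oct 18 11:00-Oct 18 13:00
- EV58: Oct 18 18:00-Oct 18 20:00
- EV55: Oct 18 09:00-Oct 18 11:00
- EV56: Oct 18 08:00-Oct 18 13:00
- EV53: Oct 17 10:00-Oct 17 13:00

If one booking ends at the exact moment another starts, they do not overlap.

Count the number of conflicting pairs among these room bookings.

5

Sorted by start: EV52, EV53, EV56, EV55, EV54, EV57, EV58.
EV53 starts before EV52 ends → EV52 and EV53 overlap.
EV56 starts after EV52 ends — done with EV52.
EV56 starts after EV53 ends — done with EV53.
EV55 starts before EV56 ends → EV56 and EV55 overlap.
EV54 starts before EV56 ends → EV56 and EV54 overlap.
EV57 starts before EV56 ends → EV56 and EV57 overlap.
EV58 starts after EV56 ends.
EV54 starts exactly when EV55 ends (back-to-back, no overlap) — done with EV55.
EV57 starts before EV54 ends → EV54 and EV57 overlap.
EV58 starts after EV54 ends.
EV58 starts after EV57 ends.
Overlapping pairs: EV52 & EV53, EV54 & EV56, EV54 & EV57, EV55 & EV56, EV56 & EV57 — 5 in total.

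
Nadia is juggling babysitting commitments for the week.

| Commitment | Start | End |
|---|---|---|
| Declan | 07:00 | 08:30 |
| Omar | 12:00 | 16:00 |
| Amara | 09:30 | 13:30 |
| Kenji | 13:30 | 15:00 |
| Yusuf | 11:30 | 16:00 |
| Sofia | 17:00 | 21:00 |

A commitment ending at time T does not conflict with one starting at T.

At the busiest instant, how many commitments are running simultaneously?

Sort all start/end points and keep a running count:
07:00 start Declan → 1
08:30 end Declan → 0
09:30 start Amara → 1
11:30 start Yusuf → 2
12:00 start Omar → 3
13:30 end Amara → 2
13:30 start Kenji → 3
15:00 end Kenji → 2
16:00 end Omar → 1
16:00 end Yusuf → 0
17:00 start Sofia → 1
21:00 end Sofia → 0
Peak is 3, at 12:00 (Amara, Omar, Yusuf).

3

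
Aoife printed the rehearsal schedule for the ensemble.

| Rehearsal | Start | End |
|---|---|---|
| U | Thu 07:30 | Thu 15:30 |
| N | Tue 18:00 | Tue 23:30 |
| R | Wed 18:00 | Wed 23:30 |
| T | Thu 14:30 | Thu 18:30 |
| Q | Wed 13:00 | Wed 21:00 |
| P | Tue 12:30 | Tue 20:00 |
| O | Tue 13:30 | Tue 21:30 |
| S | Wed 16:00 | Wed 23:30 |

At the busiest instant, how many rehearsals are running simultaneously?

3

Sort all start/end points and keep a running count:
Tue 12:30 start P → 1
Tue 13:30 start O → 2
Tue 18:00 start N → 3
Tue 20:00 end P → 2
Tue 21:30 end O → 1
Tue 23:30 end N → 0
Wed 13:00 start Q → 1
Wed 16:00 start S → 2
Wed 18:00 start R → 3
Wed 21:00 end Q → 2
Wed 23:30 end R → 1
Wed 23:30 end S → 0
Thu 07:30 start U → 1
Thu 14:30 start T → 2
Thu 15:30 end U → 1
Thu 18:30 end T → 0
Peak is 3, at Tue 18:00 (N, O, P).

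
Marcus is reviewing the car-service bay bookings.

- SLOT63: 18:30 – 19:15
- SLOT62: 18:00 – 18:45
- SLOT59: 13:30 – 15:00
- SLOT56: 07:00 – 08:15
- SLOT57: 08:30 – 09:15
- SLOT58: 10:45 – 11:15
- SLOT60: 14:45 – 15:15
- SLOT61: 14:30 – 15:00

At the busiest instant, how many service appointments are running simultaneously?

3

Sort all start/end points and keep a running count:
07:00 start SLOT56 → 1
08:15 end SLOT56 → 0
08:30 start SLOT57 → 1
09:15 end SLOT57 → 0
10:45 start SLOT58 → 1
11:15 end SLOT58 → 0
13:30 start SLOT59 → 1
14:30 start SLOT61 → 2
14:45 start SLOT60 → 3
15:00 end SLOT59 → 2
15:00 end SLOT61 → 1
15:15 end SLOT60 → 0
18:00 start SLOT62 → 1
18:30 start SLOT63 → 2
18:45 end SLOT62 → 1
19:15 end SLOT63 → 0
Peak is 3, at 14:45 (SLOT59, SLOT60, SLOT61).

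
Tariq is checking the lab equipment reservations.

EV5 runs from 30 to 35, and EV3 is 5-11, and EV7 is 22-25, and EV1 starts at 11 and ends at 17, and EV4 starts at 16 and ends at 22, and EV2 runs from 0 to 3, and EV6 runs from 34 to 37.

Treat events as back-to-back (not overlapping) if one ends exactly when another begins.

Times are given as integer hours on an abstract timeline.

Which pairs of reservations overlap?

EV1 & EV4, EV5 & EV6

Sorted by start: EV2, EV3, EV1, EV4, EV7, EV5, EV6.
EV3 starts after EV2 ends, so nothing later overlaps EV2 either.
EV1 starts exactly when EV3 ends (back-to-back, no overlap), so nothing later overlaps EV3 either.
EV4 starts before EV1 ends → EV1 and EV4 overlap.
EV7 starts after EV1 ends, so nothing later overlaps EV1 either.
EV7 starts exactly when EV4 ends (back-to-back, no overlap), so nothing later overlaps EV4 either.
EV5 starts after EV7 ends, so nothing later overlaps EV7 either.
EV6 starts before EV5 ends → EV5 and EV6 overlap.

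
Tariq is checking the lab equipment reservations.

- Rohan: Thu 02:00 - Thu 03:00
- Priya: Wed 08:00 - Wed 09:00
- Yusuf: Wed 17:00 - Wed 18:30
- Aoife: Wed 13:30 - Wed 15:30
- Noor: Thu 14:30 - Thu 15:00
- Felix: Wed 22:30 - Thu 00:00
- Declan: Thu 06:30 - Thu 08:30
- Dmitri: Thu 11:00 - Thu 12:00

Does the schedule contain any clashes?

Sorted by start: Priya, Aoife, Yusuf, Felix, Rohan, Declan, Dmitri, Noor.
Aoife starts after Priya ends; Priya is clear from here.
Yusuf starts after Aoife ends; Aoife is clear from here.
Felix starts after Yusuf ends; Yusuf is clear from here.
Rohan starts after Felix ends; Felix is clear from here.
Declan starts after Rohan ends; Rohan is clear from here.
Dmitri starts after Declan ends; Declan is clear from here.
Noor starts after Dmitri ends.
Every pair is clear; the schedule has no overlaps.

No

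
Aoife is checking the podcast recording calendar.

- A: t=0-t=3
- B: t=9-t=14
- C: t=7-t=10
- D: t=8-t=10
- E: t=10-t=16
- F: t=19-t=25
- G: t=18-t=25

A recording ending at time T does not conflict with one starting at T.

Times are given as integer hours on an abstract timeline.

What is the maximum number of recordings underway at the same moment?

Sweep the timeline, counting +1 at each start and −1 at each end (ends before starts at a tie):
t=0 start A → 1
t=3 end A → 0
t=7 start C → 1
t=8 start D → 2
t=9 start B → 3
t=10 end C → 2
t=10 end D → 1
t=10 start E → 2
t=14 end B → 1
t=16 end E → 0
t=18 start G → 1
t=19 start F → 2
t=25 end F → 1
t=25 end G → 0
Peak is 3, at t=9 (B, C, D).

3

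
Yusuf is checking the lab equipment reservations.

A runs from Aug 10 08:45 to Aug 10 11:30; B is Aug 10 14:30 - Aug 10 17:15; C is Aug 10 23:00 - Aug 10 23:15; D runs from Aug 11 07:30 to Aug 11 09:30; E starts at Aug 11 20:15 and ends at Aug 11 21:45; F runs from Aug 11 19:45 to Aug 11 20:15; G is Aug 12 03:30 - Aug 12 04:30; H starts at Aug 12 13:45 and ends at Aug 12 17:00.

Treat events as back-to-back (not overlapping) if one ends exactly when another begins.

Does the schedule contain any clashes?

Sorted by start: A, B, C, D, F, E, G, H.
B starts after A ends, so nothing later overlaps A either.
C starts after B ends, so nothing later overlaps B either.
D starts after C ends, so nothing later overlaps C either.
F starts after D ends, so nothing later overlaps D either.
E starts exactly when F ends (back-to-back, no overlap), so nothing later overlaps F either.
G starts after E ends, so nothing later overlaps E either.
H starts after G ends.
Every pair is clear; the schedule has no overlaps.

No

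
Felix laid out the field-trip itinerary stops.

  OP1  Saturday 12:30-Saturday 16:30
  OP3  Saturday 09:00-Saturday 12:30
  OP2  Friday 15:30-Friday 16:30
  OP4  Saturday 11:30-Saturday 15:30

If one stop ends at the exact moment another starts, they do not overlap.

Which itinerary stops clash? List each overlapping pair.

OP1 & OP4, OP3 & OP4

Sorted by start: OP2, OP3, OP4, OP1.
OP3 starts after OP2 ends; OP2 is clear from here.
OP4 starts before OP3 ends → OP3 and OP4 overlap.
OP1 starts exactly when OP3 ends (back-to-back, no overlap).
OP1 starts before OP4 ends → OP4 and OP1 overlap.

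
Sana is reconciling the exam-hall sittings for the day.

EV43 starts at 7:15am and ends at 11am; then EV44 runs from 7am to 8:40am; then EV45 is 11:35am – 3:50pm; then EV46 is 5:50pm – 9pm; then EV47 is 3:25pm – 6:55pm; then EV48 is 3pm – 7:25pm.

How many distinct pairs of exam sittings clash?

6

Sorted by start: EV44, EV43, EV45, EV48, EV47, EV46.
EV43 starts before EV44 ends → EV44 and EV43 overlap.
EV45 starts after EV44 ends, so nothing later overlaps EV44 either.
EV45 starts after EV43 ends, so nothing later overlaps EV43 either.
EV48 starts before EV45 ends → EV45 and EV48 overlap.
EV47 starts before EV45 ends → EV45 and EV47 overlap.
EV46 starts after EV45 ends.
EV47 starts before EV48 ends → EV48 and EV47 overlap.
EV46 starts before EV48 ends → EV48 and EV46 overlap.
EV46 starts before EV47 ends → EV47 and EV46 overlap.
Overlapping pairs: EV43 & EV44, EV45 & EV47, EV45 & EV48, EV46 & EV47, EV46 & EV48, EV47 & EV48 — 6 in total.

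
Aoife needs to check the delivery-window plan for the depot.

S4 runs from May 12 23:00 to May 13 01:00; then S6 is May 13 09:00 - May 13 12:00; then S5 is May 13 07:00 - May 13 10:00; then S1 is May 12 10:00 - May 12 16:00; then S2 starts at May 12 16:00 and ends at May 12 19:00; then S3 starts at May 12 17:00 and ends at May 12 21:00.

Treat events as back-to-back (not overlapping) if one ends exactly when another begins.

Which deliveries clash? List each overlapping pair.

Sorted by start: S1, S2, S3, S4, S5, S6.
S2 starts exactly when S1 ends (back-to-back, no overlap), so nothing later overlaps S1 either.
S3 starts before S2 ends → S2 and S3 overlap.
S4 starts after S2 ends, so nothing later overlaps S2 either.
S4 starts after S3 ends, so nothing later overlaps S3 either.
S5 starts after S4 ends, so nothing later overlaps S4 either.
S6 starts before S5 ends → S5 and S6 overlap.

S2 & S3, S5 & S6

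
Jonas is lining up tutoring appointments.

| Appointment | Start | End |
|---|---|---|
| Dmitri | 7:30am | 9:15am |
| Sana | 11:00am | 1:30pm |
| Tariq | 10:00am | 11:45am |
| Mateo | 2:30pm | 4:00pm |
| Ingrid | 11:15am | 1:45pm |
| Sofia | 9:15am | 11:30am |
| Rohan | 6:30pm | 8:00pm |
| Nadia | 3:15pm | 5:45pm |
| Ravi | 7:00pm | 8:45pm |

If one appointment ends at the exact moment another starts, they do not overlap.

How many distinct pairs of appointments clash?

Sorted by start: Dmitri, Sofia, Tariq, Sana, Ingrid, Mateo, Nadia, Rohan, Ravi.
Sofia starts exactly when Dmitri ends (back-to-back, no overlap), so Dmitri has no further overlaps.
Tariq starts before Sofia ends → Sofia and Tariq overlap.
Sana starts before Sofia ends → Sofia and Sana overlap.
Ingrid starts before Sofia ends → Sofia and Ingrid overlap.
Mateo starts after Sofia ends, so Sofia has no further overlaps.
Sana starts before Tariq ends → Tariq and Sana overlap.
Ingrid starts before Tariq ends → Tariq and Ingrid overlap.
Mateo starts after Tariq ends, so Tariq has no further overlaps.
Ingrid starts before Sana ends → Sana and Ingrid overlap.
Mateo starts after Sana ends, so Sana has no further overlaps.
Mateo starts after Ingrid ends, so Ingrid has no further overlaps.
Nadia starts before Mateo ends → Mateo and Nadia overlap.
Rohan starts after Mateo ends, so Mateo has no further overlaps.
Rohan starts after Nadia ends, so Nadia has no further overlaps.
Ravi starts before Rohan ends → Rohan and Ravi overlap.
Overlapping pairs: Ingrid & Sana, Ingrid & Sofia, Ingrid & Tariq, Mateo & Nadia, Ravi & Rohan, Sana & Sofia, Sana & Tariq, Sofia & Tariq — 8 in total.

8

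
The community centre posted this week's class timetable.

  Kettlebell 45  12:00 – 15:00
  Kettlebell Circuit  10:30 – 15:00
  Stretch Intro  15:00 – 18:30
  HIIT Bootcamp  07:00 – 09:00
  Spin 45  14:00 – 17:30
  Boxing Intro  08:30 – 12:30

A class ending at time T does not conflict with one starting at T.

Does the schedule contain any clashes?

Yes

Two intervals overlap when each starts before the other ends.
Sorted by start: HIIT Bootcamp, Boxing Intro, Kettlebell Circuit, Kettlebell 45, Spin 45, Stretch Intro.
Boxing Intro starts before HIIT Bootcamp ends → HIIT Bootcamp and Boxing Intro overlap.
That's a conflict, so the schedule is not conflict-free.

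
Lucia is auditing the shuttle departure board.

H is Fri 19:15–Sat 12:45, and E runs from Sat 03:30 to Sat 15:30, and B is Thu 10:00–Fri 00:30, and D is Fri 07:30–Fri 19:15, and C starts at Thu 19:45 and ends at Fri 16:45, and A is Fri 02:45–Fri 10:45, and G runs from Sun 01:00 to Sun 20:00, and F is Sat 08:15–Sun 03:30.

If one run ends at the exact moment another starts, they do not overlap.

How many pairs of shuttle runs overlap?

Sorted by start: B, C, A, D, H, E, F, G.
C starts before B ends → B and C overlap.
A starts after B ends — done with B.
A starts before C ends → C and A overlap.
D starts before C ends → C and D overlap.
H starts after C ends — done with C.
D starts before A ends → A and D overlap.
H starts after A ends — done with A.
H starts exactly when D ends (back-to-back, no overlap) — done with D.
E starts before H ends → H and E overlap.
F starts before H ends → H and F overlap.
G starts after H ends.
F starts before E ends → E and F overlap.
G starts after E ends.
G starts before F ends → F and G overlap.
Overlapping pairs: A & C, A & D, B & C, C & D, E & F, E & H, F & G, F & H — 8 in total.

8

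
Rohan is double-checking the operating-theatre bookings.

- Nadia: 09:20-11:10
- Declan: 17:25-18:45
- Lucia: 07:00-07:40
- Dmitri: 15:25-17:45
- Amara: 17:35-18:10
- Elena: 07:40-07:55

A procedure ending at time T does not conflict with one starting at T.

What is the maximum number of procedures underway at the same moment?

Sweep the timeline, counting +1 at each start and −1 at each end (ends before starts at a tie):
07:00 start Lucia → 1
07:40 end Lucia → 0
07:40 start Elena → 1
07:55 end Elena → 0
09:20 start Nadia → 1
11:10 end Nadia → 0
15:25 start Dmitri → 1
17:25 start Declan → 2
17:35 start Amara → 3
17:45 end Dmitri → 2
18:10 end Amara → 1
18:45 end Declan → 0
Peak is 3, at 17:35 (Amara, Declan, Dmitri).

3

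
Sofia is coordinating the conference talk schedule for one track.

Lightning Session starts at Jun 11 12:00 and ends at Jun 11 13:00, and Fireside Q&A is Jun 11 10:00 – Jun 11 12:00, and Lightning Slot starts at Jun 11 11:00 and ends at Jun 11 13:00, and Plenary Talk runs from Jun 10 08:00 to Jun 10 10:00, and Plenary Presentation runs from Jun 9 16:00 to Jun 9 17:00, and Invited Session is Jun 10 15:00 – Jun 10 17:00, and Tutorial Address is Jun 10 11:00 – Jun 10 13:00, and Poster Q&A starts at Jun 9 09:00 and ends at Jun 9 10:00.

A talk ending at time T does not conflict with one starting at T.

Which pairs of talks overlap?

Fireside Q&A & Lightning Slot, Lightning Session & Lightning Slot

Sorted by start: Poster Q&A, Plenary Presentation, Plenary Talk, Tutorial Address, Invited Session, Fireside Q&A, Lightning Slot, Lightning Session.
Plenary Presentation starts after Poster Q&A ends, so Poster Q&A has no further overlaps.
Plenary Talk starts after Plenary Presentation ends, so Plenary Presentation has no further overlaps.
Tutorial Address starts after Plenary Talk ends, so Plenary Talk has no further overlaps.
Invited Session starts after Tutorial Address ends, so Tutorial Address has no further overlaps.
Fireside Q&A starts after Invited Session ends, so Invited Session has no further overlaps.
Lightning Slot starts before Fireside Q&A ends → Fireside Q&A and Lightning Slot overlap.
Lightning Session starts exactly when Fireside Q&A ends (back-to-back, no overlap).
Lightning Session starts before Lightning Slot ends → Lightning Slot and Lightning Session overlap.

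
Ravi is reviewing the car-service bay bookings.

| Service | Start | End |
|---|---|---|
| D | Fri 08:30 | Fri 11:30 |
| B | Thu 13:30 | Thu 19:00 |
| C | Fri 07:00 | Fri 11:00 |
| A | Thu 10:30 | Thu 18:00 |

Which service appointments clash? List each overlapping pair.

Sorted by start: A, B, C, D.
B starts before A ends → A and B overlap.
C starts after A ends — done with A.
C starts after B ends — done with B.
D starts before C ends → C and D overlap.

A & B, C & D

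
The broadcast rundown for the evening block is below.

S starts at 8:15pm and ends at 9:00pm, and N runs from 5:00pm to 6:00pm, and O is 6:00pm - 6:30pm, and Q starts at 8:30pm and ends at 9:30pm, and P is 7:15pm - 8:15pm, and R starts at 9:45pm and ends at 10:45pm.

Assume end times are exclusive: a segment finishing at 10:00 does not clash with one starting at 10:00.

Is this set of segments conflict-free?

No

Sorted by start: N, O, P, S, Q, R.
O starts exactly when N ends (back-to-back, no overlap) — done with N.
P starts after O ends — done with O.
S starts exactly when P ends (back-to-back, no overlap) — done with P.
Q starts before S ends → S and Q overlap.
That's a conflict, so the schedule is not conflict-free.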